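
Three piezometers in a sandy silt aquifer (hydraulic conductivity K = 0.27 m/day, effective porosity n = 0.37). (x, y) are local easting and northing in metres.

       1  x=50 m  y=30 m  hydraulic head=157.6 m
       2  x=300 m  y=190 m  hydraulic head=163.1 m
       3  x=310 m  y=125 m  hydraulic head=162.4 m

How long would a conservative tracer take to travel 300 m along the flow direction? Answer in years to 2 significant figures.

With h = a·x + b·y + c and 1 as origin, the differences give:
  250·a + 160·b = +5.5
  260·a + 95·b = +4.8
Eliminate b (×95 and ×160, subtract): -17850·a = -245.50 → a = ∂h/∂x = +0.01375
Back-substitute: b = ∂h/∂y = +0.01289.
|∇h| = √(0.01375² + 0.01289²) = 0.01885
Seepage velocity v = K·i/n = 0.27 × 0.01885 / 0.37 = 0.01376 m/day.
t = 300 / 0.01376 = 2.18e+04 days = 59.7 years.

60 years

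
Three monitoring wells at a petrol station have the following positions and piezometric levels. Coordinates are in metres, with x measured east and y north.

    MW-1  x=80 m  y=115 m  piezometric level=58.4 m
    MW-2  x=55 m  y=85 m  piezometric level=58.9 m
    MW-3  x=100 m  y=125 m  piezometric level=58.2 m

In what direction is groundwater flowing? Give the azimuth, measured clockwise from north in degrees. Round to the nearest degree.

With h = a·x + b·y + c and MW-1 as origin, the differences give:
  (-25)·a + (-30)·b = +0.5
  20·a + 10·b = -0.2
Eliminate b (×10 and ×(-30), subtract): 350·a = -1.00 → a = ∂h/∂x = -0.002857
Back-substitute: b = ∂h/∂y = -0.01429.
Flow direction (−∇h) has components (+0.002857 E, +0.01429 N).
Azimuth = atan2(E, N) = atan2(+0.002857, +0.01429) = 11.3° ≈ 011°.

011°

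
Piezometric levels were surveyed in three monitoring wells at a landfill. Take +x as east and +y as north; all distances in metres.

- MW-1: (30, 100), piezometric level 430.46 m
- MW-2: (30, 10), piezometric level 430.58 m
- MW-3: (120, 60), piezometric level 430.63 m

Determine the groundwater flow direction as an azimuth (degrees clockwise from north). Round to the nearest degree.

With h = a·x + b·y + c and MW-1 as origin, the differences give:
  0·a + (-90)·b = +0.12
  90·a + (-40)·b = +0.17
Eliminate b (×(-40) and ×(-90), subtract): 8100·a = 10.500 → a = ∂h/∂x = +0.001296
Back-substitute: b = ∂h/∂y = -0.001333.
Flow direction (−∇h) has components (-0.001296 E, +0.001333 N).
Azimuth = atan2(E, N) = atan2(-0.001296, +0.001333) = 315.8° ≈ 316°.

316°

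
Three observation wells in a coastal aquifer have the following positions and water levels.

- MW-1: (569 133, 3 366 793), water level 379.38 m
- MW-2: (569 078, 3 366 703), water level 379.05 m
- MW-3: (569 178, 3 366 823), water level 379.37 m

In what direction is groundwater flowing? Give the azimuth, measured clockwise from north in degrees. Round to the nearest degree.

145°

Differences from MW-1: to MW-2 (Δx, Δy, Δh) = (-55, -90, -0.33); to MW-3 = (45, 30, -0.01).
Determinant of the coordinate differences = (-55)·30 − 45·(-90) = 2400.
∂h/∂x = [(-0.33)·30 − (-0.01)·(-90)] / 2400 = -0.004500
∂h/∂y = [(-55)·(-0.01) − 45·(-0.33)] / 2400 = +0.006417
Flow direction (−∇h) has components (+0.004500 E, -0.006417 N).
Azimuth = atan2(E, N) = atan2(+0.004500, -0.006417) = 145.0° ≈ 145°.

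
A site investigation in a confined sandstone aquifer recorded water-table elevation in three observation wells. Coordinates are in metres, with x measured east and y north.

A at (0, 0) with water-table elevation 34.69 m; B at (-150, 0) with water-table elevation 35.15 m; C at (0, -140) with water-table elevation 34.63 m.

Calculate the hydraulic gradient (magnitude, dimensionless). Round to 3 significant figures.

0.00310

∂h/∂x = (35.15 − 34.69) / (-150 − 0) = -0.003067
∂h/∂y = (34.63 − 34.69) / (-140 − 0) = +0.0004286
|∇h| = √(-0.003067² + 0.0004286²) = 0.003097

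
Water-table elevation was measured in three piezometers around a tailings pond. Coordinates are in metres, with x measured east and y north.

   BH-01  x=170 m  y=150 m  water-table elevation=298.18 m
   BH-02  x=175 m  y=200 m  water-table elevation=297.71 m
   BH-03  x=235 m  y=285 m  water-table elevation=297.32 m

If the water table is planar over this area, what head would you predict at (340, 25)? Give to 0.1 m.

Three-point gradient (reference BH-01): Δ to BH-02 = (5, 50, -0.47), Δ to BH-03 = (65, 135, -0.86).
∂h/∂x = +0.007942, ∂h/∂y = -0.01019 (det = -2575).
h(340, 25) = 298.18 + (+0.007942)·(170) + (-0.01019)·(-125) = 298.18 +1.350 +1.274 = 300.804 m.

300.8 m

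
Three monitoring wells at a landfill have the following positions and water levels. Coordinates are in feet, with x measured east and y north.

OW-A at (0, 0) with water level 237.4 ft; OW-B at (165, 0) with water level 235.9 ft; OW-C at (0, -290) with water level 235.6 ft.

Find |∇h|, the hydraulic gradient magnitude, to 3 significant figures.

0.0110

∂h/∂x = (235.9 − 237.4) / (165 − 0) = -0.009091
∂h/∂y = (235.6 − 237.4) / (-290 − 0) = +0.006207
|∇h| = √(-0.009091² + 0.006207²) = 0.01101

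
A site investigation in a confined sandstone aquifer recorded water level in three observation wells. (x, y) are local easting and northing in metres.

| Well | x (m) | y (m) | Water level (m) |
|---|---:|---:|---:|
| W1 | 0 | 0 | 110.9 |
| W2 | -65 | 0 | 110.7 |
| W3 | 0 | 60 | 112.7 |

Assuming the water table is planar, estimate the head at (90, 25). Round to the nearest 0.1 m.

∂h/∂x = (110.7 − 110.9) / (-65 − 0) = +0.003077
∂h/∂y = (112.7 − 110.9) / (60 − 0) = +0.03000
h(90, 25) = 110.9 + (+0.003077)·(90) + (+0.03000)·(25) = 110.9 +0.277 +0.750 = 111.927 m.

111.9 m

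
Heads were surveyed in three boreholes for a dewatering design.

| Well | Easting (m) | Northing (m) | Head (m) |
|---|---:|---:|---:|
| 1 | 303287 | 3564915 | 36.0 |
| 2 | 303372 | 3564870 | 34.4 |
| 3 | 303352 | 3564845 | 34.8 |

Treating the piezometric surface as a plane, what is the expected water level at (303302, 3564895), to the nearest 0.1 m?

Taking 1 as reference: 2−1 = (85, -45, -1.6); 3−1 = (65, -70, -1.2).
Solve a·Δx + b·Δy = Δh: det = 85·(-70) − 65·(-45) = -3025.
∂h/∂x = [(-1.6)·(-70) − (-1.2)·(-45)] / -3025 = -0.01917
∂h/∂y = [85·(-1.2) − 65·(-1.6)] / -3025 = -0.0006612
h(303302, 3564895) = 36.0 + (-0.01917)·(15) + (-0.0006612)·(-20) = 36.0 -0.288 +0.013 = 35.726 m.

35.7 m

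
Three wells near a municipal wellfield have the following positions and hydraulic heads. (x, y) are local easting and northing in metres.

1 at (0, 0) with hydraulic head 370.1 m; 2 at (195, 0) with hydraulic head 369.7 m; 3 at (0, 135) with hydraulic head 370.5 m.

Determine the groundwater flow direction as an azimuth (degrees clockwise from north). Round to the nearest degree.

145°

∂h/∂x = (369.7 − 370.1) / (195 − 0) = -0.002051
∂h/∂y = (370.5 − 370.1) / (135 − 0) = +0.002963
Flow direction (−∇h) has components (+0.002051 E, -0.002963 N).
Azimuth = atan2(E, N) = atan2(+0.002051, -0.002963) = 145.3° ≈ 145°.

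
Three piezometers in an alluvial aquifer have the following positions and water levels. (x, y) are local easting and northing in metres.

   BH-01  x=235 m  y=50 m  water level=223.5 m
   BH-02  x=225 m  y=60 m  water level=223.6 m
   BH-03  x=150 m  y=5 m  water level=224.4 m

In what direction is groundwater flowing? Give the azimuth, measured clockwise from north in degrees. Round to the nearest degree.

With h = a·x + b·y + c and BH-01 as origin, the differences give:
  (-10)·a + 10·b = +0.1
  (-85)·a + (-45)·b = +0.9
Eliminate b (×(-45) and ×10, subtract): 1300·a = -13.50 → a = ∂h/∂x = -0.01038
Back-substitute: b = ∂h/∂y = -0.0003846.
Flow direction (−∇h) has components (+0.01038 E, +0.0003846 N).
Azimuth = atan2(E, N) = atan2(+0.01038, +0.0003846) = 87.9° ≈ 088°.

088°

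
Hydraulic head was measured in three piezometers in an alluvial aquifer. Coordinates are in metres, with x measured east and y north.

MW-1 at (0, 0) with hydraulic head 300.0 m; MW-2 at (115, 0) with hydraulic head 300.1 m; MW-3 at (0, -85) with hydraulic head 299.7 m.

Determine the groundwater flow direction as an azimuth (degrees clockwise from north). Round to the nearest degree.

∂h/∂x = (300.1 − 300.0) / (115 − 0) = +0.0008696
∂h/∂y = (299.7 − 300.0) / (-85 − 0) = +0.003529
Flow direction (−∇h) has components (-0.0008696 E, -0.003529 N).
Azimuth = atan2(E, N) = atan2(-0.0008696, -0.003529) = 193.8° ≈ 194°.

194°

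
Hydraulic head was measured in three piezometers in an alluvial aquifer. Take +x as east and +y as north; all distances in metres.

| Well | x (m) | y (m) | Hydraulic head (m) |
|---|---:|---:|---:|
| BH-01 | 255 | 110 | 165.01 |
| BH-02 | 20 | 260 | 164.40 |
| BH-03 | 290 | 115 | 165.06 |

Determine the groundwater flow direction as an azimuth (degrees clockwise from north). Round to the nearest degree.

312°

With h = a·x + b·y + c and BH-01 as origin, the differences give:
  (-235)·a + 150·b = -0.61
  35·a + 5·b = +0.05
Eliminate b (×5 and ×150, subtract): -6425·a = -10.550 → a = ∂h/∂x = +0.001642
Back-substitute: b = ∂h/∂y = -0.001494.
Flow direction (−∇h) has components (-0.001642 E, +0.001494 N).
Azimuth = atan2(E, N) = atan2(-0.001642, +0.001494) = 312.3° ≈ 312°.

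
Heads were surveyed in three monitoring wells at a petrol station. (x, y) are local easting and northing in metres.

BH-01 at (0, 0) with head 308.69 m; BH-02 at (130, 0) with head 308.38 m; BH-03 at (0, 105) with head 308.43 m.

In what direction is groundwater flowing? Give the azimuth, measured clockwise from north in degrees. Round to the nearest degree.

∂h/∂x = (308.38 − 308.69) / (130 − 0) = -0.002385
∂h/∂y = (308.43 − 308.69) / (105 − 0) = -0.002476
Flow direction (−∇h) has components (+0.002385 E, +0.002476 N).
Azimuth = atan2(E, N) = atan2(+0.002385, +0.002476) = 43.9° ≈ 044°.

044°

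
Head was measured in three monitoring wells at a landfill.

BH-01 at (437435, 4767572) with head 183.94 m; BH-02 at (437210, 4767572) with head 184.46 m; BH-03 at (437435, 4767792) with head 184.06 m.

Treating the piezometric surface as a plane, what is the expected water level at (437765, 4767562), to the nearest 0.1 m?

∂h/∂x = (184.46 − 183.94) / (437210 − 437435) = -0.002311
∂h/∂y = (184.06 − 183.94) / (4767792 − 4767572) = +0.0005455
h(437765, 4767562) = 183.94 + (-0.002311)·(330) + (+0.0005455)·(-10) = 183.94 -0.763 -0.005 = 183.172 m.

183.2 m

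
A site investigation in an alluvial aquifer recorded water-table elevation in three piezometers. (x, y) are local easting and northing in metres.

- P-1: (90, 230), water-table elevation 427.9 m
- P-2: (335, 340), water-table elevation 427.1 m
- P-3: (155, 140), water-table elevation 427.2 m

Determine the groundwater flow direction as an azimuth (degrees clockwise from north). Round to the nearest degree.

129°

With h = a·x + b·y + c and P-1 as origin, the differences give:
  245·a + 110·b = -0.8
  65·a + (-90)·b = -0.7
Eliminate b (×(-90) and ×110, subtract): -29200·a = 149.00 → a = ∂h/∂x = -0.005103
Back-substitute: b = ∂h/∂y = +0.004092.
Flow direction (−∇h) has components (+0.005103 E, -0.004092 N).
Azimuth = atan2(E, N) = atan2(+0.005103, -0.004092) = 128.7° ≈ 129°.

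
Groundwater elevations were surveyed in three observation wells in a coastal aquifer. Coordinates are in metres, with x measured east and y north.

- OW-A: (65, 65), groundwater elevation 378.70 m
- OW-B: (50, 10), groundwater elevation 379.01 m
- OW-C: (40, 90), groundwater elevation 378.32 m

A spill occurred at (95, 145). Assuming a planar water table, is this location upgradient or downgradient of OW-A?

Three-point gradient (reference OW-A): Δ to OW-B = (-15, -55, +0.31), Δ to OW-C = (-25, 25, -0.38).
∂h/∂x = +0.007514, ∂h/∂y = -0.007686 (det = -1750).
Head at (95, 145) = 378.70 + (+0.007514)·(30) + (-0.007686)·(80) = 378.31 m.
That is lower than the 378.70 m at OW-A, so the point is downgradient.

downgradient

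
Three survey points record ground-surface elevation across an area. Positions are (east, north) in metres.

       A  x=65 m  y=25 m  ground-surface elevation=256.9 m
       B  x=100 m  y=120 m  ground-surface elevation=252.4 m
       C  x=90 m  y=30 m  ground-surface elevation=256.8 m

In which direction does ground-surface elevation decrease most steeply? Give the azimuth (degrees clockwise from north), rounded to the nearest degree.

353°

With z = a·x + b·y + c and A as origin, the differences give:
  35·a + 95·b = -4.5
  25·a + 5·b = -0.1
Eliminate b (×5 and ×95, subtract): -2200·a = -13.00 → a = ∂z/∂x = +0.005909
Back-substitute: b = ∂z/∂y = -0.04955.
Steepest decrease is along −∇f: components (-0.005909 E, +0.04955 N).
Azimuth = atan2(-0.005909, +0.04955) = 353.2° ≈ 353°.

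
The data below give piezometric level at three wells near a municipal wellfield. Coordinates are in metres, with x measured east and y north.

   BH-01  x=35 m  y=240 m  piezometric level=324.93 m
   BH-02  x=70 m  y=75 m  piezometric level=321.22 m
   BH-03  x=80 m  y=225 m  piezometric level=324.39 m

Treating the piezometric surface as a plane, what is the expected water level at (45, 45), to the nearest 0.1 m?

320.7 m

Differences from BH-01: to BH-02 (Δx, Δy, Δh) = (35, -165, -3.71); to BH-03 = (45, -15, -0.54).
Solve a·Δx + b·Δy = Δh: det = 35·(-15) − 45·(-165) = 6900.
∂h/∂x = [(-3.71)·(-15) − (-0.54)·(-165)] / 6900 = -0.004848
∂h/∂y = [35·(-0.54) − 45·(-3.71)] / 6900 = +0.02146
h(45, 45) = 324.93 + (-0.004848)·(10) + (+0.02146)·(-195) = 324.93 -0.048 -4.184 = 320.698 m.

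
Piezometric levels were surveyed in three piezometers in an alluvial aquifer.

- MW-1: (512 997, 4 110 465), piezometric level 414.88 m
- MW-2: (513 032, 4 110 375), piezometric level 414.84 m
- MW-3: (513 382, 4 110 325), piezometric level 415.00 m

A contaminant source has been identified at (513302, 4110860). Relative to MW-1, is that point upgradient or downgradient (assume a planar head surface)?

Differences from MW-1: to MW-2 (Δx, Δy, Δh) = (35, -90, -0.04); to MW-3 = (385, -140, +0.12).
Determinant of the coordinate differences = 35·(-140) − 385·(-90) = 29750.
∂h/∂x = [(-0.04)·(-140) − (+0.12)·(-90)] / 29750 = +0.0005513
∂h/∂y = [35·(+0.12) − 385·(-0.04)] / 29750 = +0.0006588
Head at (513302, 4110860) = 414.88 + (+0.0005513)·(305) + (+0.0006588)·(395) = 415.31 m.
That is higher than the 414.88 m at MW-1, so the point is upgradient.

upgradient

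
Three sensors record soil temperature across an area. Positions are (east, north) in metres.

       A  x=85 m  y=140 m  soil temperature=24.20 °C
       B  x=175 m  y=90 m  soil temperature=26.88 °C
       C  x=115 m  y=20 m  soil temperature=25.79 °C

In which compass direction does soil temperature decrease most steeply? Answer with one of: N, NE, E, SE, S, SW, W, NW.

W

Differences from A: to B (Δx, Δy, Δh) = (90, -50, +2.68); to C = (30, -120, +1.59).
Determinant of the coordinate differences = 90·(-120) − 30·(-50) = -9300.
∂T/∂x = [(+2.68)·(-120) − (+1.59)·(-50)] / -9300 = +0.02603
∂T/∂y = [90·(+1.59) − 30·(+2.68)] / -9300 = -0.006742
Steepest decrease is along −∇f = (-0.02603 E, +0.006742 N) → west.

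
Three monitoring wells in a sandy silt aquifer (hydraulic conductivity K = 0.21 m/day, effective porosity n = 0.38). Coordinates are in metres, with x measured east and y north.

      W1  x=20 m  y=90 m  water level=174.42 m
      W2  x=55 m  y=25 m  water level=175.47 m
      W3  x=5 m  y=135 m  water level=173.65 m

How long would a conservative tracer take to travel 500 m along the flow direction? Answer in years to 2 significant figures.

130 years

Taking W1 as reference: W2−W1 = (35, -65, +1.05); W3−W1 = (-15, 45, -0.77).
Determinant of the coordinate differences = 35·45 − (-15)·(-65) = 600.
∂h/∂x = [(+1.05)·45 − (-0.77)·(-65)] / 600 = -0.004667
∂h/∂y = [35·(-0.77) − (-15)·(+1.05)] / 600 = -0.01867
|∇h| = √(-0.004667² + -0.01867²) = 0.01924
Seepage velocity v = K·i/n = 0.21 × 0.01924 / 0.38 = 0.01063 m/day.
t = 500 / 0.01063 = 4.704e+04 days = 129 years.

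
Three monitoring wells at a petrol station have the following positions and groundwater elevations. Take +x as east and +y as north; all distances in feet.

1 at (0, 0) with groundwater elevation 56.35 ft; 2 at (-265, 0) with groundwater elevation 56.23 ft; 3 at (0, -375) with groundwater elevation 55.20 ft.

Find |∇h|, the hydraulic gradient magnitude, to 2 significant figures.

∂h/∂x = (56.23 − 56.35) / (-265 − 0) = +0.0004528
∂h/∂y = (55.20 − 56.35) / (-375 − 0) = +0.003067
|∇h| = √(0.0004528² + 0.003067²) = 0.0031

0.0031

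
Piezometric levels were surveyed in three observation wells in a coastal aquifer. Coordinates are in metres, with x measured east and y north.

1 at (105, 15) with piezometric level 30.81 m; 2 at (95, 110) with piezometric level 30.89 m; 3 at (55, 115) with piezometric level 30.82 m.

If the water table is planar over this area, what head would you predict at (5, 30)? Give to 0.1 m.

30.6 m

Taking 1 as reference: 2−1 = (-10, 95, +0.08); 3−1 = (-50, 100, +0.01).
Solve a·Δx + b·Δy = Δh: det = (-10)·100 − (-50)·95 = 3750.
∂h/∂x = [(+0.08)·100 − (+0.01)·95] / 3750 = +0.001880
∂h/∂y = [(-10)·(+0.01) − (-50)·(+0.08)] / 3750 = +0.001040
h(5, 30) = 30.81 + (+0.001880)·(-100) + (+0.001040)·(15) = 30.81 -0.188 +0.016 = 30.638 m.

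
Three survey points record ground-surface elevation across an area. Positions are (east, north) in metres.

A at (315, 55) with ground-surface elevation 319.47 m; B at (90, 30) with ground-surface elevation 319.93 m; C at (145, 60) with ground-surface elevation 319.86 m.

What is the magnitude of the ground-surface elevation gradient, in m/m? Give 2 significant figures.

With z = a·x + b·y + c and A as origin, the differences give:
  (-225)·a + (-25)·b = +0.46
  (-170)·a + 5·b = +0.39
Eliminate b (×5 and ×(-25), subtract): -5375·a = 12.050 → a = ∂z/∂x = -0.002242
Back-substitute: b = ∂z/∂y = +0.001777.
|∇f| = √(-0.002242² + 0.001777²) = 0.002861 m/m

0.0029 m/m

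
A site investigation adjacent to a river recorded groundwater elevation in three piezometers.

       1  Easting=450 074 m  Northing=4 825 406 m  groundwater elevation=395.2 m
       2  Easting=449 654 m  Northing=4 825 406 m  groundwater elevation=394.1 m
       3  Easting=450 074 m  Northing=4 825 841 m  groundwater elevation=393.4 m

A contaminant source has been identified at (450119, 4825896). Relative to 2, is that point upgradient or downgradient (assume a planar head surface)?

downgradient

∂h/∂x = (394.1 − 395.2) / (449654 − 450074) = +0.002619
∂h/∂y = (393.4 − 395.2) / (4825841 − 4825406) = -0.004138
Head at (450119, 4825896) = 395.2 + (+0.002619)·(45) + (-0.004138)·(490) = 393.29 m.
That is lower than the 394.1 m at 2, so the point is downgradient.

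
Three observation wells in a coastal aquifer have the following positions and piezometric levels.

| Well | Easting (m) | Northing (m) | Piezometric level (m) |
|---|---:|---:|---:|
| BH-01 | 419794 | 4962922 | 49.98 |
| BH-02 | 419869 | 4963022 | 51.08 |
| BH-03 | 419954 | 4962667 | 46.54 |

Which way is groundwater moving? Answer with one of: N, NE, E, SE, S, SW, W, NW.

Three-point gradient (reference BH-01): Δ to BH-02 = (75, 100, +1.10), Δ to BH-03 = (160, -255, -3.44).
∂h/∂x = -0.001808, ∂h/∂y = +0.01236 (det = -35125).
Flow = −∇h = (+0.001808 east, -0.01236 north), which points south.

S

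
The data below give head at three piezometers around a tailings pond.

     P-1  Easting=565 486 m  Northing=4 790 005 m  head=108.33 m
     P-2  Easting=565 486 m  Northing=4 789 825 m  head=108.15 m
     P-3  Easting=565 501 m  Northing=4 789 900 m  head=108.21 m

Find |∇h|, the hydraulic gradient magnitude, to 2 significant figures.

Three-point gradient (reference P-1): Δ to P-2 = (0, -180, -0.18), Δ to P-3 = (15, -105, -0.12).
∂h/∂x = -0.001000, ∂h/∂y = +0.0010000 (det = 2700).
|∇h| = √(-0.001000² + 0.0010000²) = 0.001414

0.0014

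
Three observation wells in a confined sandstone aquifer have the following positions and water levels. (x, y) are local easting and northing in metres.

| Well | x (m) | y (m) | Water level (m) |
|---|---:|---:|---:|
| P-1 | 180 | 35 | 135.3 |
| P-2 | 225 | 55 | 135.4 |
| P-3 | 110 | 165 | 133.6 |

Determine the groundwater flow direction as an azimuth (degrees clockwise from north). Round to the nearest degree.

With h = a·x + b·y + c and P-1 as origin, the differences give:
  45·a + 20·b = +0.1
  (-70)·a + 130·b = -1.7
Eliminate b (×130 and ×20, subtract): 7250·a = 47.00 → a = ∂h/∂x = +0.006483
Back-substitute: b = ∂h/∂y = -0.009586.
Flow direction (−∇h) has components (-0.006483 E, +0.009586 N).
Azimuth = atan2(E, N) = atan2(-0.006483, +0.009586) = 325.9° ≈ 326°.

326°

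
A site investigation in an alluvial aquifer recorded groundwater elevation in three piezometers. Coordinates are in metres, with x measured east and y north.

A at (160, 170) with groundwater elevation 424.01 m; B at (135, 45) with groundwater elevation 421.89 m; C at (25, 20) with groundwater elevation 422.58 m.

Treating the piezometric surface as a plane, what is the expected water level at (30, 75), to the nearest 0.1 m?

With h = a·x + b·y + c and A as origin, the differences give:
  (-25)·a + (-125)·b = -2.12
  (-135)·a + (-150)·b = -1.43
Eliminate b (×(-150) and ×(-125), subtract): -13125·a = 139.250 → a = ∂h/∂x = -0.01061
Back-substitute: b = ∂h/∂y = +0.01908.
h(30, 75) = 424.01 + (-0.01061)·(-130) + (+0.01908)·(-95) = 424.01 +1.379 -1.813 = 423.576 m.

423.6 m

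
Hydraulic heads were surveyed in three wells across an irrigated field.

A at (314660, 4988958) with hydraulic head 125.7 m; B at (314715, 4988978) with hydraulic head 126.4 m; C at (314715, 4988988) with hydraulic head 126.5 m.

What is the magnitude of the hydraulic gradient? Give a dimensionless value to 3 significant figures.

With h = a·x + b·y + c and A as origin, the differences give:
  55·a + 20·b = +0.7
  55·a + 30·b = +0.8
Eliminate b (×30 and ×20, subtract): 550·a = 5.00 → a = ∂h/∂x = +0.009091
Back-substitute: b = ∂h/∂y = +0.010000.
|∇h| = √(0.009091² + 0.010000²) = 0.01351

0.0135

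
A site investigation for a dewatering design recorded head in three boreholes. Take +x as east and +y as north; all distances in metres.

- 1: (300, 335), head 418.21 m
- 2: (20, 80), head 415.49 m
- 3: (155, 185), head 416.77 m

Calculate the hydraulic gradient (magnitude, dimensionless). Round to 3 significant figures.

With h = a·x + b·y + c and 1 as origin, the differences give:
  (-280)·a + (-255)·b = -2.72
  (-145)·a + (-150)·b = -1.44
Eliminate b (×(-150) and ×(-255), subtract): 5025·a = 40.800 → a = ∂h/∂x = +0.008119
Back-substitute: b = ∂h/∂y = +0.001751.
|∇h| = √(0.008119² + 0.001751²) = 0.008306

0.00831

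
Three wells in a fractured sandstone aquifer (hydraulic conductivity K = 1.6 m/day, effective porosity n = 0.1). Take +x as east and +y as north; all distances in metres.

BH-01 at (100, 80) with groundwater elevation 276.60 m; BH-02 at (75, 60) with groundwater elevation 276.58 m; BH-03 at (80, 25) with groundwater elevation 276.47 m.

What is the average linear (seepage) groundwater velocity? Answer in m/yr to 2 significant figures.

Differences from BH-01: to BH-02 (Δx, Δy, Δh) = (-25, -20, -0.02); to BH-03 = (-20, -55, -0.13).
Solve a·Δx + b·Δy = Δh: det = (-25)·(-55) − (-20)·(-20) = 975.
∂h/∂x = [(-0.02)·(-55) − (-0.13)·(-20)] / 975 = -0.001538
∂h/∂y = [(-25)·(-0.13) − (-20)·(-0.02)] / 975 = +0.002923
|∇h| = √(-0.001538² + 0.002923²) = 0.003303
Seepage velocity v = K·i/n = 1.6 × 0.003303 / 0.1 = 0.05285 m/day = 19.3 m/yr.

19 m/yr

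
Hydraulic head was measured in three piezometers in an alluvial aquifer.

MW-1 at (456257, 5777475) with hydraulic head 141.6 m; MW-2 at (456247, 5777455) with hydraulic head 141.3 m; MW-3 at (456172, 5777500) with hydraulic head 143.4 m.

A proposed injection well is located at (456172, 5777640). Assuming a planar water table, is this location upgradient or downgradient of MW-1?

With h = a·x + b·y + c and MW-1 as origin, the differences give:
  (-10)·a + (-20)·b = -0.3
  (-85)·a + 25·b = +1.8
Eliminate b (×25 and ×(-20), subtract): -1950·a = 28.50 → a = ∂h/∂x = -0.01462
Back-substitute: b = ∂h/∂y = +0.02231.
Head at (456172, 5777640) = 141.6 + (-0.01462)·(-85) + (+0.02231)·(165) = 146.52 m.
That is higher than the 141.6 m at MW-1, so the point is upgradient.

upgradient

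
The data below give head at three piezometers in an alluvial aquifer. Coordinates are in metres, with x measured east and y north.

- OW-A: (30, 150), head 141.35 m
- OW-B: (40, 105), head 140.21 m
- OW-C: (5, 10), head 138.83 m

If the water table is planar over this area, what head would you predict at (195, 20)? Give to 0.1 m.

135.6 m

With h = a·x + b·y + c and OW-A as origin, the differences give:
  10·a + (-45)·b = -1.14
  (-25)·a + (-140)·b = -2.52
Eliminate b (×(-140) and ×(-45), subtract): -2525·a = 46.200 → a = ∂h/∂x = -0.01830
Back-substitute: b = ∂h/∂y = +0.02127.
h(195, 20) = 141.35 + (-0.01830)·(165) + (+0.02127)·(-130) = 141.35 -3.019 -2.765 = 135.566 m.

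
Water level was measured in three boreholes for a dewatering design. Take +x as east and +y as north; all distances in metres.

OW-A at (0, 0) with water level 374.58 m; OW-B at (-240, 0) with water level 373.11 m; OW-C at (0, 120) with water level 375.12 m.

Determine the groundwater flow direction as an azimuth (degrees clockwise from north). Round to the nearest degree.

234°

∂h/∂x = (373.11 − 374.58) / (-240 − 0) = +0.006125
∂h/∂y = (375.12 − 374.58) / (120 − 0) = +0.004500
Flow direction (−∇h) has components (-0.006125 E, -0.004500 N).
Azimuth = atan2(E, N) = atan2(-0.006125, -0.004500) = 233.7° ≈ 234°.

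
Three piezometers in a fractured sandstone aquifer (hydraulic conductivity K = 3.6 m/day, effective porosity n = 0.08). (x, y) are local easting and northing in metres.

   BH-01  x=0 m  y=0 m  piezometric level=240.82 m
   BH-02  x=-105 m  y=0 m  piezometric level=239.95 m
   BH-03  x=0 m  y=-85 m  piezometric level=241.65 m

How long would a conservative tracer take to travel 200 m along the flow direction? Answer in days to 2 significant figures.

350 days

∂h/∂x = (239.95 − 240.82) / (-105 − 0) = +0.008286
∂h/∂y = (241.65 − 240.82) / (-85 − 0) = -0.009765
|∇h| = √(0.008286² + -0.009765²) = 0.01281
Seepage velocity v = K·i/n = 3.6 × 0.01281 / 0.08 = 0.5765 m/day.
t = 200 / 0.5765 = 346.9 days.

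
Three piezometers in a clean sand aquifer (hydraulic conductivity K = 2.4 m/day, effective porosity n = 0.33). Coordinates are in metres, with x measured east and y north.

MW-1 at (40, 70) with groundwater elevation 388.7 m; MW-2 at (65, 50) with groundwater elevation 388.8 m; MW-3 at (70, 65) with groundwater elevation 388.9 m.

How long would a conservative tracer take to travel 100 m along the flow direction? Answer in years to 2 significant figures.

4.4 years

With h = a·x + b·y + c and MW-1 as origin, the differences give:
  25·a + (-20)·b = +0.1
  30·a + (-5)·b = +0.2
Eliminate b (×(-5) and ×(-20), subtract): 475·a = 3.50 → a = ∂h/∂x = +0.007368
Back-substitute: b = ∂h/∂y = +0.004211.
|∇h| = √(0.007368² + 0.004211²) = 0.008486
Seepage velocity v = K·i/n = 2.4 × 0.008486 / 0.33 = 0.06172 m/day.
t = 100 / 0.06172 = 1620 days = 4.44 years.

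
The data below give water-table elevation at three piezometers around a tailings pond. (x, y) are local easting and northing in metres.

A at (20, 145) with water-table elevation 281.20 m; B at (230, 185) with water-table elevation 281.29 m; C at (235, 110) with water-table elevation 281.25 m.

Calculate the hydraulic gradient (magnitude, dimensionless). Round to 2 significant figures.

With h = a·x + b·y + c and A as origin, the differences give:
  210·a + 40·b = +0.09
  215·a + (-35)·b = +0.05
Eliminate b (×(-35) and ×40, subtract): -15950·a = -5.150 → a = ∂h/∂x = +0.0003229
Back-substitute: b = ∂h/∂y = +0.0005549.
|∇h| = √(0.0003229² + 0.0005549²) = 0.000642

0.00064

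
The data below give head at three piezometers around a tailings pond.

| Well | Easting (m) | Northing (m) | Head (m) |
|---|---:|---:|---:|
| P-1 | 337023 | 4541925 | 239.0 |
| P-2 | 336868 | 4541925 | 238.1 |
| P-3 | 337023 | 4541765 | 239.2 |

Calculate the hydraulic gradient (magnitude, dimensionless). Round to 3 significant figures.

∂h/∂x = (238.1 − 239.0) / (336868 − 337023) = +0.005806
∂h/∂y = (239.2 − 239.0) / (4541765 − 4541925) = -0.001250
|∇h| = √(0.005806² + -0.001250²) = 0.005939

0.00594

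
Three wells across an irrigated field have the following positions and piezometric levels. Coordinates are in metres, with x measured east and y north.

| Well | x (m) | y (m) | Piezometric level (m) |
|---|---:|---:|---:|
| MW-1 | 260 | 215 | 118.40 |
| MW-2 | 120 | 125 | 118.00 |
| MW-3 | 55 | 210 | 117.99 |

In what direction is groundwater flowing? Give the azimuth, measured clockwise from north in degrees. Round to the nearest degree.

Three-point gradient (reference MW-1): Δ to MW-2 = (-140, -90, -0.40), Δ to MW-3 = (-205, -5, -0.41).
∂h/∂x = +0.001966, ∂h/∂y = +0.001386 (det = -17750).
Flow direction (−∇h) has components (-0.001966 E, -0.001386 N).
Azimuth = atan2(E, N) = atan2(-0.001966, -0.001386) = 234.8° ≈ 235°.

235°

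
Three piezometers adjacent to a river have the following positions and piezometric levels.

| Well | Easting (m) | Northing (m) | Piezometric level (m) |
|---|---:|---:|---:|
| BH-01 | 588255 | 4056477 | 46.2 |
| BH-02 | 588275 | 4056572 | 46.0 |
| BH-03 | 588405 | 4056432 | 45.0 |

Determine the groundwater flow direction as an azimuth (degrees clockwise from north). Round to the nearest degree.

Taking BH-01 as reference: BH-02−BH-01 = (20, 95, -0.2); BH-03−BH-01 = (150, -45, -1.2).
Determinant of the coordinate differences = 20·(-45) − 150·95 = -15150.
∂h/∂x = [(-0.2)·(-45) − (-1.2)·95] / -15150 = -0.008119
∂h/∂y = [20·(-1.2) − 150·(-0.2)] / -15150 = -0.0003960
Flow direction (−∇h) has components (+0.008119 E, +0.0003960 N).
Azimuth = atan2(E, N) = atan2(+0.008119, +0.0003960) = 87.2° ≈ 087°.

087°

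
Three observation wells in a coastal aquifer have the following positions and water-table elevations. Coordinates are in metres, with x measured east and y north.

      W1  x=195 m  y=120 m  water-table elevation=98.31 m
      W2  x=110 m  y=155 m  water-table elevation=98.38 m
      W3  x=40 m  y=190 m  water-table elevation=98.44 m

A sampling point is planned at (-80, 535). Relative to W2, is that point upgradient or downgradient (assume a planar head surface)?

upgradient

With h = a·x + b·y + c and W1 as origin, the differences give:
  (-85)·a + 35·b = +0.07
  (-155)·a + 70·b = +0.13
Eliminate b (×70 and ×35, subtract): -525·a = 0.350 → a = ∂h/∂x = -0.0006667
Back-substitute: b = ∂h/∂y = +0.0003810.
Head at (-80, 535) = 98.31 + (-0.0006667)·(-275) + (+0.0003810)·(415) = 98.65 m.
That is higher than the 98.38 m at W2, so the point is upgradient.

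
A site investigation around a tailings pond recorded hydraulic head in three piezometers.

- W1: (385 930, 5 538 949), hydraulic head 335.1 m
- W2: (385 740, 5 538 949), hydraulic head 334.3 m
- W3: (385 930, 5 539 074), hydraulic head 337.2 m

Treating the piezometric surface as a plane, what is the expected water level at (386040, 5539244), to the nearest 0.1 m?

340.5 m

∂h/∂x = (334.3 − 335.1) / (385740 − 385930) = +0.004211
∂h/∂y = (337.2 − 335.1) / (5539074 − 5538949) = +0.01680
h(386040, 5539244) = 335.1 + (+0.004211)·(110) + (+0.01680)·(295) = 335.1 +0.463 +4.956 = 340.519 m.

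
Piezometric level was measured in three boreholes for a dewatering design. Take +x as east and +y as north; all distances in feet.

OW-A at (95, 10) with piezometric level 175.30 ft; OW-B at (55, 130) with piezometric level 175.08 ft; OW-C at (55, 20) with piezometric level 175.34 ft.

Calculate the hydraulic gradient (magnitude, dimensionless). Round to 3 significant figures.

Three-point gradient (reference OW-A): Δ to OW-B = (-40, 120, -0.22), Δ to OW-C = (-40, 10, +0.04).
∂h/∂x = -0.001591, ∂h/∂y = -0.002364 (det = 4400).
|∇h| = √(-0.001591² + -0.002364²) = 0.00285

0.00285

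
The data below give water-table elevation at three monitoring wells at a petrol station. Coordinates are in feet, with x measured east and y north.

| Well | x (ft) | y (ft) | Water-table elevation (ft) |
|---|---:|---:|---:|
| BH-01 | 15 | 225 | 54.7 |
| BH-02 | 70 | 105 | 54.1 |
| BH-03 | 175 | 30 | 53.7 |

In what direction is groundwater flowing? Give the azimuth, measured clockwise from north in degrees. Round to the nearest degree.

Taking BH-01 as reference: BH-02−BH-01 = (55, -120, -0.6); BH-03−BH-01 = (160, -195, -1.0).
Determinant of the coordinate differences = 55·(-195) − 160·(-120) = 8475.
∂h/∂x = [(-0.6)·(-195) − (-1.0)·(-120)] / 8475 = -0.0003540
∂h/∂y = [55·(-1.0) − 160·(-0.6)] / 8475 = +0.004838
Flow direction (−∇h) has components (+0.0003540 E, -0.004838 N).
Azimuth = atan2(E, N) = atan2(+0.0003540, -0.004838) = 175.8° ≈ 176°.

176°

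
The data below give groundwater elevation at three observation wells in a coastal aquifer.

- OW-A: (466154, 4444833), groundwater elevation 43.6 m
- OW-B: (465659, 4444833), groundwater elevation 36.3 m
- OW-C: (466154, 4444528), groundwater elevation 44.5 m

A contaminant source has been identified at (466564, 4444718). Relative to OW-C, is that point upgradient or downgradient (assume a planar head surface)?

∂h/∂x = (36.3 − 43.6) / (465659 − 466154) = +0.01475
∂h/∂y = (44.5 − 43.6) / (4444528 − 4444833) = -0.002951
Head at (466564, 4444718) = 43.6 + (+0.01475)·(410) + (-0.002951)·(-115) = 49.99 m.
That is higher than the 44.5 m at OW-C, so the point is upgradient.

upgradient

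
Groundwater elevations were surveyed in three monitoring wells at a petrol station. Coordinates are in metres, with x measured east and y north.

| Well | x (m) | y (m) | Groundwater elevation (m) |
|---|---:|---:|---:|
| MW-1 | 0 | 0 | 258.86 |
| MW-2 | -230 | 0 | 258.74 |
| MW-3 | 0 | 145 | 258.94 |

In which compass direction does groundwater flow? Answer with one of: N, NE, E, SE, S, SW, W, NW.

SW

∂h/∂x = (258.74 − 258.86) / (-230 − 0) = +0.0005217
∂h/∂y = (258.94 − 258.86) / (145 − 0) = +0.0005517
Flow = −∇h = (-0.0005217 east, -0.0005517 north), which points southwest.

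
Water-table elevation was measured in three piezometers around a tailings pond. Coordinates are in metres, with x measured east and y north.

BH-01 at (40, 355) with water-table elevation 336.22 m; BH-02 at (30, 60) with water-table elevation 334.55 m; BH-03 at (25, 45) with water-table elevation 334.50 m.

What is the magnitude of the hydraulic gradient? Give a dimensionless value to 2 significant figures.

Taking BH-01 as reference: BH-02−BH-01 = (-10, -295, -1.67); BH-03−BH-01 = (-15, -310, -1.72).
Solve a·Δx + b·Δy = Δh: det = (-10)·(-310) − (-15)·(-295) = -1325.
∂h/∂x = [(-1.67)·(-310) − (-1.72)·(-295)] / -1325 = -0.007774
∂h/∂y = [(-10)·(-1.72) − (-15)·(-1.67)] / -1325 = +0.005925
|∇h| = √(-0.007774² + 0.005925²) = 0.009774

0.0098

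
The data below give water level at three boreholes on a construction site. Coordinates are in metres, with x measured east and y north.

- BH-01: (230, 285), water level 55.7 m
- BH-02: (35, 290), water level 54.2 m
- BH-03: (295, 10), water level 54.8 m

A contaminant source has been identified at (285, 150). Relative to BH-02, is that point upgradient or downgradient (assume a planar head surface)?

With h = a·x + b·y + c and BH-01 as origin, the differences give:
  (-195)·a + 5·b = -1.5
  65·a + (-275)·b = -0.9
Eliminate b (×(-275) and ×5, subtract): 53300·a = 417.00 → a = ∂h/∂x = +0.007824
Back-substitute: b = ∂h/∂y = +0.005122.
Head at (285, 150) = 55.7 + (+0.007824)·(55) + (+0.005122)·(-135) = 55.44 m.
That is higher than the 54.2 m at BH-02, so the point is upgradient.

upgradient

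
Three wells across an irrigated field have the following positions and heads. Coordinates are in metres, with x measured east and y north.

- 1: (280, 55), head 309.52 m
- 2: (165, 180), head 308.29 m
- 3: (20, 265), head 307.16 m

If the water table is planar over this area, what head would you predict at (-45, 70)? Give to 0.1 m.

308.0 m

With h = a·x + b·y + c and 1 as origin, the differences give:
  (-115)·a + 125·b = -1.23
  (-260)·a + 210·b = -2.36
Eliminate b (×210 and ×125, subtract): 8350·a = 36.700 → a = ∂h/∂x = +0.004395
Back-substitute: b = ∂h/∂y = -0.005796.
h(-45, 70) = 309.52 + (+0.004395)·(-325) + (-0.005796)·(15) = 309.52 -1.428 -0.087 = 308.005 m.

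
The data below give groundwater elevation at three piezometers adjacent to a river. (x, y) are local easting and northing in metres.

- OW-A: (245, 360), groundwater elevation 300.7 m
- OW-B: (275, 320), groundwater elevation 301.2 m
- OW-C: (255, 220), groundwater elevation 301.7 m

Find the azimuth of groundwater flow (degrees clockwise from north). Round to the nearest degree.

With h = a·x + b·y + c and OW-A as origin, the differences give:
  30·a + (-40)·b = +0.5
  10·a + (-140)·b = +1.0
Eliminate b (×(-140) and ×(-40), subtract): -3800·a = -30.00 → a = ∂h/∂x = +0.007895
Back-substitute: b = ∂h/∂y = -0.006579.
Flow direction (−∇h) has components (-0.007895 E, +0.006579 N).
Azimuth = atan2(E, N) = atan2(-0.007895, +0.006579) = 309.8° ≈ 310°.

310°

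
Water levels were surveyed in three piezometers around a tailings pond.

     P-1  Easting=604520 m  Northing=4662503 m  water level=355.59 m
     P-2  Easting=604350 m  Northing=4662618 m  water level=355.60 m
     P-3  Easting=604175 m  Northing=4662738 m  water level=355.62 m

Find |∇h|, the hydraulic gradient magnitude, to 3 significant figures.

0.00721

With h = a·x + b·y + c and P-1 as origin, the differences give:
  (-170)·a + 115·b = +0.01
  (-345)·a + 235·b = +0.03
Eliminate b (×235 and ×115, subtract): -275·a = -1.100 → a = ∂h/∂x = +0.004000
Back-substitute: b = ∂h/∂y = +0.006000.
|∇h| = √(0.004000² + 0.006000²) = 0.007211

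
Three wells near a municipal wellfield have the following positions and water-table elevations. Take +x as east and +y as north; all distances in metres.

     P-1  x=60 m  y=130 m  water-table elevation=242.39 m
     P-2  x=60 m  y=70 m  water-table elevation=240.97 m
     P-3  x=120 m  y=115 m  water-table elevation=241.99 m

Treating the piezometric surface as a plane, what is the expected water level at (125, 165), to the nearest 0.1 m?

Taking P-1 as reference: P-2−P-1 = (0, -60, -1.42); P-3−P-1 = (60, -15, -0.40).
Determinant of the coordinate differences = 0·(-15) − 60·(-60) = 3600.
∂h/∂x = [(-1.42)·(-15) − (-0.40)·(-60)] / 3600 = -0.0007500
∂h/∂y = [0·(-0.40) − 60·(-1.42)] / 3600 = +0.02367
h(125, 165) = 242.39 + (-0.0007500)·(65) + (+0.02367)·(35) = 242.39 -0.049 +0.828 = 243.170 m.

243.2 m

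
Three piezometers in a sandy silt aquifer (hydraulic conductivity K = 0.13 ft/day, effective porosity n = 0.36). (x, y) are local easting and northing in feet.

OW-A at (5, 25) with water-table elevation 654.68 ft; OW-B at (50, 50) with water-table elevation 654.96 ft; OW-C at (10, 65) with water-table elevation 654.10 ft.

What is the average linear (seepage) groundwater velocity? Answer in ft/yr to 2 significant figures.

Differences from OW-A: to OW-B (Δx, Δy, Δh) = (45, 25, +0.28); to OW-C = (5, 40, -0.58).
Determinant of the coordinate differences = 45·40 − 5·25 = 1675.
∂h/∂x = [(+0.28)·40 − (-0.58)·25] / 1675 = +0.01534
∂h/∂y = [45·(-0.58) − 5·(+0.28)] / 1675 = -0.01642
|∇h| = √(0.01534² + -0.01642²) = 0.02247
Seepage velocity v = K·i/n = 0.13 × 0.02247 / 0.36 = 0.008114 ft/day = 2.964 ft/yr.

3.0 ft/yr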